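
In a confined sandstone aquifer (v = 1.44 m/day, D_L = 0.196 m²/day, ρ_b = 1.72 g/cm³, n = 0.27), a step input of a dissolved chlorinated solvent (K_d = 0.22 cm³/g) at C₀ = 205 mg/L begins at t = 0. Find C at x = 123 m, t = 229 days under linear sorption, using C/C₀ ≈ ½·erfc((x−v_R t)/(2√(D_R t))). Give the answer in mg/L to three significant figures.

203 mg/L

Retardation factor R = 1 + ρ_b·K_d/n = 1 + 1.72 × 0.22/0.27 = 2.401.
Sorption retards both mechanisms: v_R = v/R = 0.5998 m/day, D_R = D/R = 0.08163 m²/day.
v_R·t = 0.5998 × 229 = 137.3542 m; 2√(D_R t) = 8.647 m; argument = (123 − 137.3542)/8.647 = -1.660.
C = C₀ × ½·erfc(-1.660) = 205 × 0.9906 = 203 mg/L.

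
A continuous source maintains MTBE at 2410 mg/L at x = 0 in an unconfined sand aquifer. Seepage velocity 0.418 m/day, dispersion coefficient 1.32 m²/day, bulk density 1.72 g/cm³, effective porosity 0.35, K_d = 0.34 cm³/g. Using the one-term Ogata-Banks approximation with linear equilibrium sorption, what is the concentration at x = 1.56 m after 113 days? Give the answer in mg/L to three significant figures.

2260 mg/L

Retardation factor R = 1 + ρ_b·K_d/n = 1 + 1.72 × 0.34/0.35 = 2.671.
Sorption retards both mechanisms: v_R = v/R = 0.1565 m/day, D_R = D/R = 0.4942 m²/day.
v_R·t = 0.1565 × 113 = 17.6845 m; 2√(D_R t) = 14.95 m; argument = (1.56 − 17.6845)/14.95 = -1.079.
C = C₀ × ½·erfc(-1.079) = 2410 × 0.9365 = 2260 mg/L.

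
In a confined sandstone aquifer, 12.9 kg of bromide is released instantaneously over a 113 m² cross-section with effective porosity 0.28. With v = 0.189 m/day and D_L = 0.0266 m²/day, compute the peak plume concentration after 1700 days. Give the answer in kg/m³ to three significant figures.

The peak of an instantaneous 1D plume sits at x = vt; there the Gaussian factor is 1 and C_max = M/(n_e·A·√(4πDt)), where n_e·A is the pore area the mass is dissolved in.
√(4πDt) = √(4π × 0.0266 × 1700) = 23.84 m, so C_max = 12.9/(0.28 × 113 × 23.84) = 0.0171 kg/m³.

0.0171 kg/m³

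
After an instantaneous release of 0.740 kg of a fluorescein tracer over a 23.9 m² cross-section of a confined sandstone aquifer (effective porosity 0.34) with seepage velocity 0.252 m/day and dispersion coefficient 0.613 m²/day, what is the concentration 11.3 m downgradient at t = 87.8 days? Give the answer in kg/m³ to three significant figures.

For an instantaneous plane source, C(x,t) = M/(n_e·A·√(4πDt)) · exp(−(x−vt)²/(4Dt)), with n_e·A the pore (flow) area.
Plume center vt = 0.252 × 87.8 = 22.1256 m, so the well at 11.3 m is 10.8256 m upgradient of the peak.
√(4πDt) = 26.01 m, giving peak height M/(n_e·A·√(4πDt)) = 0.740/(0.34 × 23.9 × 26.01) = 0.003501 kg/m³.
(x−vt)²/(4Dt) = (-10.8256)²/(4 × 0.613 × 87.8) = 0.5444; exp(−0.5444) = 0.5802.
C = 0.003501 × 0.5802 = 0.00203 kg/m³.

0.00203 kg/m³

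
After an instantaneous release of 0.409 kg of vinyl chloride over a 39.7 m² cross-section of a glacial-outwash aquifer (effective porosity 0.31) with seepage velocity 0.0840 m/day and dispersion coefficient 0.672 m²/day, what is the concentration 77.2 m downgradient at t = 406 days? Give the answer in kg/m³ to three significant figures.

For an instantaneous plane source, C(x,t) = M/(n_e·A·√(4πDt)) · exp(−(x−vt)²/(4Dt)), with n_e·A the pore (flow) area.
Plume center vt = 0.0840 × 406 = 34.104 m, so the well at 77.2 m is 43.096 m downgradient of the peak.
√(4πDt) = 58.55 m, giving peak height M/(n_e·A·√(4πDt)) = 0.409/(0.31 × 39.7 × 58.55) = 0.0005676 kg/m³.
(x−vt)²/(4Dt) = (43.096)²/(4 × 0.672 × 406) = 1.702; exp(−1.702) = 0.1823.
C = 0.0005676 × 0.1823 = 0.000103 kg/m³.

0.000103 kg/m³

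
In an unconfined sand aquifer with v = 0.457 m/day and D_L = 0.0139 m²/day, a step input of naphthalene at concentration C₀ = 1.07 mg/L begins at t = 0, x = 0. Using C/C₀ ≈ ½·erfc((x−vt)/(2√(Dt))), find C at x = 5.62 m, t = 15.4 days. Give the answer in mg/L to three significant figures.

1.05 mg/L

For a continuous step input, C/C₀ ≈ ½·erfc((x−vt)/(2√(Dt))).
vt = 0.457 × 15.4 = 7.0378 m and 2√(Dt) = 2√(0.0139 × 15.4) = 0.9253 m.
Argument (x−vt)/(2√(Dt)) = (5.62 − 7.0378)/0.9253 = -1.532; ½·erfc(-1.532) = 0.9849.
C = 1.07 × 0.9849 = 1.05 mg/L.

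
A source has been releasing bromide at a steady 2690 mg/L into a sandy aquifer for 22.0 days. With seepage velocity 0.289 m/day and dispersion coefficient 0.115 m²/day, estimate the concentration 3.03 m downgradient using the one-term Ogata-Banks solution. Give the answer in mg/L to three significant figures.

For a continuous step input, C/C₀ ≈ ½·erfc((x−vt)/(2√(Dt))).
vt = 0.289 × 22.0 = 6.358 m and 2√(Dt) = 2√(0.115 × 22.0) = 3.181 m.
Argument (x−vt)/(2√(Dt)) = (3.03 − 6.358)/3.181 = -1.046; ½·erfc(-1.046) = 0.9305.
C = 2690 × 0.9305 = 2500 mg/L.

2500 mg/L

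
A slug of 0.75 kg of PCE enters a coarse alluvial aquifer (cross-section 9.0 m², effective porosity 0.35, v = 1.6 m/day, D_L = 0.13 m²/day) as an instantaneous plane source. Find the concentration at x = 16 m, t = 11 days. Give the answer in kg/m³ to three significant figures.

0.0359 kg/m³

For an instantaneous plane source, C(x,t) = M/(n_e·A·√(4πDt)) · exp(−(x−vt)²/(4Dt)), with n_e·A the pore (flow) area.
Plume center vt = 1.6 × 11 = 17.6 m, so the well at 16 m is 1.6 m upgradient of the peak.
√(4πDt) = 4.239 m, giving peak height M/(n_e·A·√(4πDt)) = 0.75/(0.35 × 9.0 × 4.239) = 0.05617 kg/m³.
(x−vt)²/(4Dt) = (-1.6)²/(4 × 0.13 × 11) = 0.4476; exp(−0.4476) = 0.6392.
C = 0.05617 × 0.6392 = 0.0359 kg/m³.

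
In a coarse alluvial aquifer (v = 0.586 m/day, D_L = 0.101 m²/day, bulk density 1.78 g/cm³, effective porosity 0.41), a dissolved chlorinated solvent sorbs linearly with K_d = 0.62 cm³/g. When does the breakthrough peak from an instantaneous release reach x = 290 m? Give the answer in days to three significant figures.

Retardation factor R = 1 + ρ_b·K_d/n = 1 + 1.78 × 0.62/0.41 = 3.692.
Sorption retards both mechanisms: v_R = v/R = 0.1587 m/day, D_R = D/R = 0.02736 m²/day.
Peak time from v_R²t² + 2D_R t − x² = 0: t = (√(D_R² + v_R²x²) − D_R)/v_R².
√(D_R² + v_R²x²) = √(0.02736² + 0.1587² × 290²) = 46.02; v_R² = 0.02519.
t = (46.02 − 0.02736)/0.02519 = 1830 days.

1830 days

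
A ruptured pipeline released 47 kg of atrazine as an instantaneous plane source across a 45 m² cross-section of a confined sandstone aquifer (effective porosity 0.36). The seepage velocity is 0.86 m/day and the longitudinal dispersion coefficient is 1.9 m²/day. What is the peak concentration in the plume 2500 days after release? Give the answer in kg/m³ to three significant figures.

The peak of an instantaneous 1D plume sits at x = vt; there the Gaussian factor is 1 and C_max = M/(n_e·A·√(4πDt)), where n_e·A is the pore area the mass is dissolved in.
√(4πDt) = √(4π × 1.9 × 2500) = 244.3 m, so C_max = 47/(0.36 × 45 × 244.3) = 0.0119 kg/m³.

0.0119 kg/m³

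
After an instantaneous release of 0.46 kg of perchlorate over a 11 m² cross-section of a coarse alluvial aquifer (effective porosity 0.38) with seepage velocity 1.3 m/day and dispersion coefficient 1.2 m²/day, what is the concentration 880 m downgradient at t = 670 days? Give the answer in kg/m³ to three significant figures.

0.00107 kg/m³

For an instantaneous plane source, C(x,t) = M/(n_e·A·√(4πDt)) · exp(−(x−vt)²/(4Dt)), with n_e·A the pore (flow) area.
Plume center vt = 1.3 × 670 = 871 m, so the well at 880 m is 9 m downgradient of the peak.
√(4πDt) = 100.5 m, giving peak height M/(n_e·A·√(4πDt)) = 0.46/(0.38 × 11 × 100.5) = 0.001095 kg/m³.
(x−vt)²/(4Dt) = (9)²/(4 × 1.2 × 670) = 0.02519; exp(−0.02519) = 0.9751.
C = 0.001095 × 0.9751 = 0.00107 kg/m³.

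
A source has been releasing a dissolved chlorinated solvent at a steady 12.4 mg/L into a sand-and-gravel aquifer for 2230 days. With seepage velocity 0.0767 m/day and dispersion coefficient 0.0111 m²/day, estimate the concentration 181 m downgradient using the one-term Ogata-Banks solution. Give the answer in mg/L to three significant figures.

0.973 mg/L

For a continuous step input, C/C₀ ≈ ½·erfc((x−vt)/(2√(Dt))).
vt = 0.0767 × 2230 = 171.041 m and 2√(Dt) = 2√(0.0111 × 2230) = 9.950 m.
Argument (x−vt)/(2√(Dt)) = (181 − 171.041)/9.950 = 1.001; ½·erfc(1.001) = 0.07844.
C = 12.4 × 0.07844 = 0.973 mg/L.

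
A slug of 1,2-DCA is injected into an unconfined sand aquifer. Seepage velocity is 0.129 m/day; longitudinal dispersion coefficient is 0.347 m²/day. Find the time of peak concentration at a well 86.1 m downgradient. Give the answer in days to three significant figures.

For the 1D instantaneous-source solution, setting ∂C/∂t = 0 at fixed x gives v²t² + 2Dt − x² = 0, so t = (√(D² + v²x²) − D)/v².
√(D² + v²x²) = √(0.347² + 0.129² × 86.1²) = 11.11; v² = 0.016641.
t = (11.11 − 0.347)/0.016641 = 647 days (vs. the pure-advection estimate x/v = 667 d).

647 days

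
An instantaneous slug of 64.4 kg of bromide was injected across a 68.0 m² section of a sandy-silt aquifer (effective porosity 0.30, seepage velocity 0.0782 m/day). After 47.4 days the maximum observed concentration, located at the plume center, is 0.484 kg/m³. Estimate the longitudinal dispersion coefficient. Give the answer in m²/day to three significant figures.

0.0714 m²/day

At the plume center C_max = M/(n_e·A·√(4πDt)), so D = M²/(4πt·(n_e·A·C_max)²).
n_e·A·C_max = 0.30 × 68.0 × 0.484 = 9.874 kg/m.
D = 64.4²/(4π × 47.4 × 9.874²) = 0.0714 m²/day.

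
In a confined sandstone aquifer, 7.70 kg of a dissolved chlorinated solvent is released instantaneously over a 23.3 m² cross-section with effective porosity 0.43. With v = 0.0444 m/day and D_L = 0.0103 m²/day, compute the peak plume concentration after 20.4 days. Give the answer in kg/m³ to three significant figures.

0.473 kg/m³

The peak of an instantaneous 1D plume sits at x = vt; there the Gaussian factor is 1 and C_max = M/(n_e·A·√(4πDt)), where n_e·A is the pore area the mass is dissolved in.
√(4πDt) = √(4π × 0.0103 × 20.4) = 1.625 m, so C_max = 7.70/(0.43 × 23.3 × 1.625) = 0.473 kg/m³.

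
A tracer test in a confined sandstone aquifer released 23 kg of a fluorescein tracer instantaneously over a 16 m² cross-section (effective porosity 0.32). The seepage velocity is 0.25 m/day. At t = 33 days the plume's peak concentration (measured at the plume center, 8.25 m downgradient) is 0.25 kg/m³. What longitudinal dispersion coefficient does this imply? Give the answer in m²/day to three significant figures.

0.779 m²/day

At the plume center C_max = M/(n_e·A·√(4πDt)), so D = M²/(4πt·(n_e·A·C_max)²).
n_e·A·C_max = 0.32 × 16 × 0.25 = 1.280 kg/m.
D = 23²/(4π × 33 × 1.280²) = 0.779 m²/day.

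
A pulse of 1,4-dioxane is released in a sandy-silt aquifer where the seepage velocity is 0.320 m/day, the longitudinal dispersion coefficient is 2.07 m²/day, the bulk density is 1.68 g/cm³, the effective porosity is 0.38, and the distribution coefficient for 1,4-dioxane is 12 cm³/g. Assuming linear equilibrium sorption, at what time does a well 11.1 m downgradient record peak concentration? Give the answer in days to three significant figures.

1080 days

Retardation factor R = 1 + ρ_b·K_d/n = 1 + 1.68 × 12/0.38 = 54.05.
Sorption retards both mechanisms: v_R = v/R = 0.005920 m/day, D_R = D/R = 0.03830 m²/day.
Peak time from v_R²t² + 2D_R t − x² = 0: t = (√(D_R² + v_R²x²) − D_R)/v_R².
√(D_R² + v_R²x²) = √(0.03830² + 0.005920² × 11.1²) = 0.07606; v_R² = 3.505e-05.
t = (0.07606 − 0.03830)/3.505e-05 = 1080 days.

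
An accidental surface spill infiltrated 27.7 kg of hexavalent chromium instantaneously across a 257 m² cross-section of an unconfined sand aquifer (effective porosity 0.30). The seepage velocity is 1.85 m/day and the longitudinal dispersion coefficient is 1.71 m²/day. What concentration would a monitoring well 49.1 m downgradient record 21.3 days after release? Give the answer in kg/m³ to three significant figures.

0.00881 kg/m³

For an instantaneous plane source, C(x,t) = M/(n_e·A·√(4πDt)) · exp(−(x−vt)²/(4Dt)), with n_e·A the pore (flow) area.
Plume center vt = 1.85 × 21.3 = 39.405 m, so the well at 49.1 m is 9.695 m downgradient of the peak.
√(4πDt) = 21.39 m, giving peak height M/(n_e·A·√(4πDt)) = 27.7/(0.30 × 257 × 21.39) = 0.01680 kg/m³.
(x−vt)²/(4Dt) = (9.695)²/(4 × 1.71 × 21.3) = 0.6451; exp(−0.6451) = 0.5246.
C = 0.01680 × 0.5246 = 0.00881 kg/m³.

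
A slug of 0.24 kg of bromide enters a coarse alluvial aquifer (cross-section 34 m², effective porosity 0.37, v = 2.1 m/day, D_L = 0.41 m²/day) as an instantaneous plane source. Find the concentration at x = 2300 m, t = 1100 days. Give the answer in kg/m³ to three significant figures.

For an instantaneous plane source, C(x,t) = M/(n_e·A·√(4πDt)) · exp(−(x−vt)²/(4Dt)), with n_e·A the pore (flow) area.
Plume center vt = 2.1 × 1100 = 2310 m, so the well at 2300 m is 10 m upgradient of the peak.
√(4πDt) = 75.28 m, giving peak height M/(n_e·A·√(4πDt)) = 0.24/(0.37 × 34 × 75.28) = 0.0002534 kg/m³.
(x−vt)²/(4Dt) = (-10)²/(4 × 0.41 × 1100) = 0.05543; exp(−0.05543) = 0.9461.
C = 0.0002534 × 0.9461 = 0.000240 kg/m³.

0.000240 kg/m³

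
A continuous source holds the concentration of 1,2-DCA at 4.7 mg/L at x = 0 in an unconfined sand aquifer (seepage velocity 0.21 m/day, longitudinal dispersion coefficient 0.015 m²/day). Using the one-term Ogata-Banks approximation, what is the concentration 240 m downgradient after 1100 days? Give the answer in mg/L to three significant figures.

0.275 mg/L

For a continuous step input, C/C₀ ≈ ½·erfc((x−vt)/(2√(Dt))).
vt = 0.21 × 1100 = 231 m and 2√(Dt) = 2√(0.015 × 1100) = 8.124 m.
Argument (x−vt)/(2√(Dt)) = (240 − 231)/8.124 = 1.108; ½·erfc(1.108) = 0.05856.
C = 4.7 × 0.05856 = 0.275 mg/L.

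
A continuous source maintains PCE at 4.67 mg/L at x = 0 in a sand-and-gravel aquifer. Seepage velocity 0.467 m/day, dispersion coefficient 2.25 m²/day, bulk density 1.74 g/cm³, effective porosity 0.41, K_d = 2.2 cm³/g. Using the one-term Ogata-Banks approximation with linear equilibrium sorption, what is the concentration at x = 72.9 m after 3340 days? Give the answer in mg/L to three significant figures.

4.57 mg/L

Retardation factor R = 1 + ρ_b·K_d/n = 1 + 1.74 × 2.2/0.41 = 10.34.
Sorption retards both mechanisms: v_R = v/R = 0.04516 m/day, D_R = D/R = 0.2176 m²/day.
v_R·t = 0.04516 × 3340 = 150.8344 m; 2√(D_R t) = 53.92 m; argument = (72.9 − 150.8344)/53.92 = -1.445.
C = C₀ × ½·erfc(-1.445) = 4.67 × 0.9795 = 4.57 mg/L.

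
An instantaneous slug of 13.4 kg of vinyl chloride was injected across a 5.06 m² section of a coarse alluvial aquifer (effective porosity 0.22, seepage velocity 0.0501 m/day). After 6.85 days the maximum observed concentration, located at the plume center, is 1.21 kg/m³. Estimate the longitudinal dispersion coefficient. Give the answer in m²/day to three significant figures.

At the plume center C_max = M/(n_e·A·√(4πDt)), so D = M²/(4πt·(n_e·A·C_max)²).
n_e·A·C_max = 0.22 × 5.06 × 1.21 = 1.347 kg/m.
D = 13.4²/(4π × 6.85 × 1.347²) = 1.15 m²/day.

1.15 m²/day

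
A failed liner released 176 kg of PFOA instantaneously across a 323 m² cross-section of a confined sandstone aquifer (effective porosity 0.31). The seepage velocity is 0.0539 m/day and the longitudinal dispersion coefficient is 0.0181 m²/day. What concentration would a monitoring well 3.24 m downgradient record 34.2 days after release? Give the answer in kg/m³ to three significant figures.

0.287 kg/m³

For an instantaneous plane source, C(x,t) = M/(n_e·A·√(4πDt)) · exp(−(x−vt)²/(4Dt)), with n_e·A the pore (flow) area.
Plume center vt = 0.0539 × 34.2 = 1.84338 m, so the well at 3.24 m is 1.39662 m downgradient of the peak.
√(4πDt) = 2.789 m, giving peak height M/(n_e·A·√(4πDt)) = 176/(0.31 × 323 × 2.789) = 0.6302 kg/m³.
(x−vt)²/(4Dt) = (1.39662)²/(4 × 0.0181 × 34.2) = 0.7878; exp(−0.7878) = 0.4548.
C = 0.6302 × 0.4548 = 0.287 kg/m³.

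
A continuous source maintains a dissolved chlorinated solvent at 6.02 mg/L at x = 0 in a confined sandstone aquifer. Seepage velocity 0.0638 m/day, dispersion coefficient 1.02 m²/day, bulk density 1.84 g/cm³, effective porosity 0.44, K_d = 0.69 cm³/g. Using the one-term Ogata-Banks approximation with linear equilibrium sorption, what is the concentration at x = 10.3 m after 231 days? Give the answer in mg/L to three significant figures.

Retardation factor R = 1 + ρ_b·K_d/n = 1 + 1.84 × 0.69/0.44 = 3.885.
Sorption retards both mechanisms: v_R = v/R = 0.01642 m/day, D_R = D/R = 0.2625 m²/day.
v_R·t = 0.01642 × 231 = 3.79302 m; 2√(D_R t) = 15.57 m; argument = (10.3 − 3.79302)/15.57 = 0.4179.
C = C₀ × ½·erfc(0.4179) = 6.02 × 0.2773 = 1.67 mg/L.

1.67 mg/L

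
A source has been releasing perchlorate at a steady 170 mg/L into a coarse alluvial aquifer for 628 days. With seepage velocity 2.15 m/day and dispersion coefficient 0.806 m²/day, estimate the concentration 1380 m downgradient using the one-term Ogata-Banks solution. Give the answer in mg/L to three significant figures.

For a continuous step input, C/C₀ ≈ ½·erfc((x−vt)/(2√(Dt))).
vt = 2.15 × 628 = 1350.2 m and 2√(Dt) = 2√(0.806 × 628) = 45.00 m.
Argument (x−vt)/(2√(Dt)) = (1380 − 1350.2)/45.00 = 0.6622; ½·erfc(0.6622) = 0.1745.
C = 170 × 0.1745 = 29.7 mg/L.

29.7 mg/L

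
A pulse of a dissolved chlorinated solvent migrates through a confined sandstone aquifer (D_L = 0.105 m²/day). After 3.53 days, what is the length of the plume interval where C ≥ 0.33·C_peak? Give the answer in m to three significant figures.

2.56 m

The plume is Gaussian with σ = √(2Dt) = √(2 × 0.105 × 3.53) = 0.8610 m.
C/C_peak = exp(−Δx²/(2σ²)) = 0.33 ⇒ Δx = σ·√(−2 ln 0.33) = 0.8610 × 1.489 = 1.282 m.
Width = 2Δx = 2.56 m.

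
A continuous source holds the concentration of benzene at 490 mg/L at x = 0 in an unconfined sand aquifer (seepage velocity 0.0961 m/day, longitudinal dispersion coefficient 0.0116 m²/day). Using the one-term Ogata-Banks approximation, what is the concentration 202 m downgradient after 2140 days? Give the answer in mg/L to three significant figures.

342 mg/L

For a continuous step input, C/C₀ ≈ ½·erfc((x−vt)/(2√(Dt))).
vt = 0.0961 × 2140 = 205.654 m and 2√(Dt) = 2√(0.0116 × 2140) = 9.965 m.
Argument (x−vt)/(2√(Dt)) = (202 − 205.654)/9.965 = -0.3667; ½·erfc(-0.3667) = 0.6980.
C = 490 × 0.6980 = 342 mg/L.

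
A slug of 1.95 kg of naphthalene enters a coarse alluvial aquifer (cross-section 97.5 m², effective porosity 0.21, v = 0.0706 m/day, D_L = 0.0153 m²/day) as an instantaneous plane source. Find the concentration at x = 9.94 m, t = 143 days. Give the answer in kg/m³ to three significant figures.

For an instantaneous plane source, C(x,t) = M/(n_e·A·√(4πDt)) · exp(−(x−vt)²/(4Dt)), with n_e·A the pore (flow) area.
Plume center vt = 0.0706 × 143 = 10.0958 m, so the well at 9.94 m is 0.1558 m upgradient of the peak.
√(4πDt) = 5.243 m, giving peak height M/(n_e·A·√(4πDt)) = 1.95/(0.21 × 97.5 × 5.243) = 0.01816 kg/m³.
(x−vt)²/(4Dt) = (-0.1558)²/(4 × 0.0153 × 143) = 0.002774; exp(−0.002774) = 0.9972.
C = 0.01816 × 0.9972 = 0.0181 kg/m³.

0.0181 kg/m³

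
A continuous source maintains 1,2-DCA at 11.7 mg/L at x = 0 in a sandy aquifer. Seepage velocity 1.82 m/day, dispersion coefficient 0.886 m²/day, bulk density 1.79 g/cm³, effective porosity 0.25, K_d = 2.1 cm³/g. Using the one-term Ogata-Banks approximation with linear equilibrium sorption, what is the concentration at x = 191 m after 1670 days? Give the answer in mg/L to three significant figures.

Retardation factor R = 1 + ρ_b·K_d/n = 1 + 1.79 × 2.1/0.25 = 16.04.
Sorption retards both mechanisms: v_R = v/R = 0.1135 m/day, D_R = D/R = 0.05524 m²/day.
v_R·t = 0.1135 × 1670 = 189.545 m; 2√(D_R t) = 19.21 m; argument = (191 − 189.545)/19.21 = 0.07574.
C = C₀ × ½·erfc(0.07574) = 11.7 × 0.4573 = 5.35 mg/L.

5.35 mg/L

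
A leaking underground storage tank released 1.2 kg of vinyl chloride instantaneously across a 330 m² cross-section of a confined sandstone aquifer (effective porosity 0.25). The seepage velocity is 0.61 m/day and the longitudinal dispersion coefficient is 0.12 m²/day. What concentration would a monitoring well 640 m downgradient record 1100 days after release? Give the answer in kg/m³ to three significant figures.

For an instantaneous plane source, C(x,t) = M/(n_e·A·√(4πDt)) · exp(−(x−vt)²/(4Dt)), with n_e·A the pore (flow) area.
Plume center vt = 0.61 × 1100 = 671 m, so the well at 640 m is 31 m upgradient of the peak.
√(4πDt) = 40.73 m, giving peak height M/(n_e·A·√(4πDt)) = 1.2/(0.25 × 330 × 40.73) = 0.0003571 kg/m³.
(x−vt)²/(4Dt) = (-31)²/(4 × 0.12 × 1100) = 1.820; exp(−1.820) = 0.1620.
C = 0.0003571 × 0.1620 = 5.79e-05 kg/m³.

5.79e-05 kg/m³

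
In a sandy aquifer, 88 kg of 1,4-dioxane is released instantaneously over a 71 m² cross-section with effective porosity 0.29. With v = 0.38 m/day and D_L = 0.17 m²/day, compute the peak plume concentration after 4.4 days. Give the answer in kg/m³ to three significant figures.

1.39 kg/m³

The peak of an instantaneous 1D plume sits at x = vt; there the Gaussian factor is 1 and C_max = M/(n_e·A·√(4πDt)), where n_e·A is the pore area the mass is dissolved in.
√(4πDt) = √(4π × 0.17 × 4.4) = 3.066 m, so C_max = 88/(0.29 × 71 × 3.066) = 1.39 kg/m³.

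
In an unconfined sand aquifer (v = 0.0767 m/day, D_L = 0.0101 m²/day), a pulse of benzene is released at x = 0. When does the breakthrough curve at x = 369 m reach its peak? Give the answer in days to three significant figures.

For the 1D instantaneous-source solution, setting ∂C/∂t = 0 at fixed x gives v²t² + 2Dt − x² = 0, so t = (√(D² + v²x²) − D)/v².
√(D² + v²x²) = √(0.0101² + 0.0767² × 369²) = 28.30; v² = 0.00588289.
t = (28.30 − 0.0101)/0.00588289 = 4810 days (vs. the pure-advection estimate x/v = 4810 d).

4810 days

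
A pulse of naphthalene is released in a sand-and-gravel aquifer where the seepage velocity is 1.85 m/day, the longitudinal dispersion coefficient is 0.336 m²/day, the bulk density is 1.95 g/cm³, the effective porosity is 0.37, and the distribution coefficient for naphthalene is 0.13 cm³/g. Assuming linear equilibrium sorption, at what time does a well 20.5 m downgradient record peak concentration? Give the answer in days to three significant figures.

Retardation factor R = 1 + ρ_b·K_d/n = 1 + 1.95 × 0.13/0.37 = 1.685.
Sorption retards both mechanisms: v_R = v/R = 1.098 m/day, D_R = D/R = 0.1994 m²/day.
Peak time from v_R²t² + 2D_R t − x² = 0: t = (√(D_R² + v_R²x²) − D_R)/v_R².
√(D_R² + v_R²x²) = √(0.1994² + 1.098² × 20.5²) = 22.51; v_R² = 1.206.
t = (22.51 − 0.1994)/1.206 = 18.5 days.

18.5 days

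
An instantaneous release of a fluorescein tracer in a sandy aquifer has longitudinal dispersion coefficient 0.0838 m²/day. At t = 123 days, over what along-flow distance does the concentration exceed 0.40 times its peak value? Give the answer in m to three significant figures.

12.3 m

The plume is Gaussian with σ = √(2Dt) = √(2 × 0.0838 × 123) = 4.540 m.
C/C_peak = exp(−Δx²/(2σ²)) = 0.40 ⇒ Δx = σ·√(−2 ln 0.40) = 4.540 × 1.354 = 6.147 m.
Width = 2Δx = 12.3 m.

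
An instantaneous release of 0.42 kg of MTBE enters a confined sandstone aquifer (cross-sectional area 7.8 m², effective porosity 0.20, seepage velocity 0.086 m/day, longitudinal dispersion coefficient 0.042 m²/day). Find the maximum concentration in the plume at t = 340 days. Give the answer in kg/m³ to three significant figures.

0.0201 kg/m³

The peak of an instantaneous 1D plume sits at x = vt; there the Gaussian factor is 1 and C_max = M/(n_e·A·√(4πDt)), where n_e·A is the pore area the mass is dissolved in.
√(4πDt) = √(4π × 0.042 × 340) = 13.40 m, so C_max = 0.42/(0.20 × 7.8 × 13.40) = 0.0201 kg/m³.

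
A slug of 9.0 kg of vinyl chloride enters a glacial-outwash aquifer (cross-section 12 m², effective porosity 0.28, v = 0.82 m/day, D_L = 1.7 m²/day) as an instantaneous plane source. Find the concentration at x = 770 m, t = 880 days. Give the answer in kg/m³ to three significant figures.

0.0132 kg/m³

For an instantaneous plane source, C(x,t) = M/(n_e·A·√(4πDt)) · exp(−(x−vt)²/(4Dt)), with n_e·A the pore (flow) area.
Plume center vt = 0.82 × 880 = 721.6 m, so the well at 770 m is 48.4 m downgradient of the peak.
√(4πDt) = 137.1 m, giving peak height M/(n_e·A·√(4πDt)) = 9.0/(0.28 × 12 × 137.1) = 0.01954 kg/m³.
(x−vt)²/(4Dt) = (48.4)²/(4 × 1.7 × 880) = 0.3915; exp(−0.3915) = 0.6760.
C = 0.01954 × 0.6760 = 0.0132 kg/m³.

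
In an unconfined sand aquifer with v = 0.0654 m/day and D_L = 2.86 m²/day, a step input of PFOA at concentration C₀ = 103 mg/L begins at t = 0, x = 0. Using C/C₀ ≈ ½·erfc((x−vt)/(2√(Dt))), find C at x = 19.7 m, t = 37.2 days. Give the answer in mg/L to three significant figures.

For a continuous step input, C/C₀ ≈ ½·erfc((x−vt)/(2√(Dt))).
vt = 0.0654 × 37.2 = 2.43288 m and 2√(Dt) = 2√(2.86 × 37.2) = 20.63 m.
Argument (x−vt)/(2√(Dt)) = (19.7 − 2.43288)/20.63 = 0.8370; ½·erfc(0.8370) = 0.1183.
C = 103 × 0.1183 = 12.2 mg/L.

12.2 mg/L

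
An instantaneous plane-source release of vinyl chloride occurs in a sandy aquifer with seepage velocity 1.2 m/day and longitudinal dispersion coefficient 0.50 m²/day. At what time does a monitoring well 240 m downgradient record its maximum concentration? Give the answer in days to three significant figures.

200 days

For the 1D instantaneous-source solution, setting ∂C/∂t = 0 at fixed x gives v²t² + 2Dt − x² = 0, so t = (√(D² + v²x²) − D)/v².
√(D² + v²x²) = √(0.50² + 1.2² × 240²) = 288.0; v² = 1.44.
t = (288.0 − 0.50)/1.44 = 200 days (vs. the pure-advection estimate x/v = 200 d).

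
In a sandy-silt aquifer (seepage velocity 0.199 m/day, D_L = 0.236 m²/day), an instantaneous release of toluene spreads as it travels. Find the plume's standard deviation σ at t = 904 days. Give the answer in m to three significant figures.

Dispersive spreading gives a Gaussian with σ² = 2Dt; advection only shifts the center.
σ = √(2 × 0.236 × 904) = 20.7 m.

20.7 m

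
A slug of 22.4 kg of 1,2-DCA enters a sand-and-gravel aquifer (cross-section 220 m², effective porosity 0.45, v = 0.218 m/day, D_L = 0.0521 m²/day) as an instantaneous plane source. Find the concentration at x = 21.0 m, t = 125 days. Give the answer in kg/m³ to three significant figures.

0.00558 kg/m³

For an instantaneous plane source, C(x,t) = M/(n_e·A·√(4πDt)) · exp(−(x−vt)²/(4Dt)), with n_e·A the pore (flow) area.
Plume center vt = 0.218 × 125 = 27.25 m, so the well at 21.0 m is 6.25 m upgradient of the peak.
√(4πDt) = 9.046 m, giving peak height M/(n_e·A·√(4πDt)) = 22.4/(0.45 × 220 × 9.046) = 0.02501 kg/m³.
(x−vt)²/(4Dt) = (-6.25)²/(4 × 0.0521 × 125) = 1.500; exp(−1.500) = 0.2231.
C = 0.02501 × 0.2231 = 0.00558 kg/m³.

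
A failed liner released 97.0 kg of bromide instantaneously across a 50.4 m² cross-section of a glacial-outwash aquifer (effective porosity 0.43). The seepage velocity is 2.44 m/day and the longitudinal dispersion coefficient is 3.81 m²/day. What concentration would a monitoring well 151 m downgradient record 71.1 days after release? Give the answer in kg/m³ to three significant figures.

For an instantaneous plane source, C(x,t) = M/(n_e·A·√(4πDt)) · exp(−(x−vt)²/(4Dt)), with n_e·A the pore (flow) area.
Plume center vt = 2.44 × 71.1 = 173.484 m, so the well at 151 m is 22.484 m upgradient of the peak.
√(4πDt) = 58.34 m, giving peak height M/(n_e·A·√(4πDt)) = 97.0/(0.43 × 50.4 × 58.34) = 0.07672 kg/m³.
(x−vt)²/(4Dt) = (-22.484)²/(4 × 3.81 × 71.1) = 0.4665; exp(−0.4665) = 0.6272.
C = 0.07672 × 0.6272 = 0.0481 kg/m³.

0.0481 kg/m³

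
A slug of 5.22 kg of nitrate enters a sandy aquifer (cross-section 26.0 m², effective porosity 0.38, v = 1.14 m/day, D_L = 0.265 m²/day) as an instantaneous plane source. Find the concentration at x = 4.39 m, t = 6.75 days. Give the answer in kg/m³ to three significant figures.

0.0242 kg/m³

For an instantaneous plane source, C(x,t) = M/(n_e·A·√(4πDt)) · exp(−(x−vt)²/(4Dt)), with n_e·A the pore (flow) area.
Plume center vt = 1.14 × 6.75 = 7.695 m, so the well at 4.39 m is 3.305 m upgradient of the peak.
√(4πDt) = 4.741 m, giving peak height M/(n_e·A·√(4πDt)) = 5.22/(0.38 × 26.0 × 4.741) = 0.1114 kg/m³.
(x−vt)²/(4Dt) = (-3.305)²/(4 × 0.265 × 6.75) = 1.527; exp(−1.527) = 0.2172.
C = 0.1114 × 0.2172 = 0.0242 kg/m³.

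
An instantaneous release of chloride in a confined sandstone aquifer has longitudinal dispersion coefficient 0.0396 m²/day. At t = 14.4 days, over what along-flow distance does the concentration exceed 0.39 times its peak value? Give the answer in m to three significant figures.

The plume is Gaussian with σ = √(2Dt) = √(2 × 0.0396 × 14.4) = 1.068 m.
C/C_peak = exp(−Δx²/(2σ²)) = 0.39 ⇒ Δx = σ·√(−2 ln 0.39) = 1.068 × 1.372 = 1.465 m.
Width = 2Δx = 2.93 m.

2.93 m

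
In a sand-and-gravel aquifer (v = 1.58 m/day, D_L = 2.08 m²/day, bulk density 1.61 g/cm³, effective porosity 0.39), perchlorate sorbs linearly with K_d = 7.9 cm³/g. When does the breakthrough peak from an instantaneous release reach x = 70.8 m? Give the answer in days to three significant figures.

1480 days

Retardation factor R = 1 + ρ_b·K_d/n = 1 + 1.61 × 7.9/0.39 = 33.61.
Sorption retards both mechanisms: v_R = v/R = 0.04701 m/day, D_R = D/R = 0.06189 m²/day.
Peak time from v_R²t² + 2D_R t − x² = 0: t = (√(D_R² + v_R²x²) − D_R)/v_R².
√(D_R² + v_R²x²) = √(0.06189² + 0.04701² × 70.8²) = 3.329; v_R² = 0.002210.
t = (3.329 − 0.06189)/0.002210 = 1480 days.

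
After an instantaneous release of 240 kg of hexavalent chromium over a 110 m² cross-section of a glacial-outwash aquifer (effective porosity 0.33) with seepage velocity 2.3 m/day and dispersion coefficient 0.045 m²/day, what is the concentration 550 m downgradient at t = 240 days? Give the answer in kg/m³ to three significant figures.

0.517 kg/m³

For an instantaneous plane source, C(x,t) = M/(n_e·A·√(4πDt)) · exp(−(x−vt)²/(4Dt)), with n_e·A the pore (flow) area.
Plume center vt = 2.3 × 240 = 552 m, so the well at 550 m is 2 m upgradient of the peak.
√(4πDt) = 11.65 m, giving peak height M/(n_e·A·√(4πDt)) = 240/(0.33 × 110 × 11.65) = 0.5675 kg/m³.
(x−vt)²/(4Dt) = (-2)²/(4 × 0.045 × 240) = 0.09259; exp(−0.09259) = 0.9116.
C = 0.5675 × 0.9116 = 0.517 kg/m³.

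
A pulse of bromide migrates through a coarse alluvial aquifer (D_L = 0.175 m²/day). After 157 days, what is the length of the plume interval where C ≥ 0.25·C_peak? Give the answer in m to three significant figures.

The plume is Gaussian with σ = √(2Dt) = √(2 × 0.175 × 157) = 7.413 m.
C/C_peak = exp(−Δx²/(2σ²)) = 0.25 ⇒ Δx = σ·√(−2 ln 0.25) = 7.413 × 1.665 = 12.34 m.
Width = 2Δx = 24.7 m.

24.7 m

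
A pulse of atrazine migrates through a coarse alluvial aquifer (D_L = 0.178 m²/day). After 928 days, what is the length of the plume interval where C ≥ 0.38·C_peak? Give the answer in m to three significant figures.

50.6 m

The plume is Gaussian with σ = √(2Dt) = √(2 × 0.178 × 928) = 18.18 m.
C/C_peak = exp(−Δx²/(2σ²)) = 0.38 ⇒ Δx = σ·√(−2 ln 0.38) = 18.18 × 1.391 = 25.29 m.
Width = 2Δx = 50.6 m.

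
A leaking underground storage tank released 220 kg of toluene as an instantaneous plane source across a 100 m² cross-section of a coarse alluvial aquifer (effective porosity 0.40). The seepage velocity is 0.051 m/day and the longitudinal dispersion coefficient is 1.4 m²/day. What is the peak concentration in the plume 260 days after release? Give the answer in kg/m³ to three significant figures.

The peak of an instantaneous 1D plume sits at x = vt; there the Gaussian factor is 1 and C_max = M/(n_e·A·√(4πDt)), where n_e·A is the pore area the mass is dissolved in.
√(4πDt) = √(4π × 1.4 × 260) = 67.63 m, so C_max = 220/(0.40 × 100 × 67.63) = 0.0813 kg/m³.

0.0813 kg/m³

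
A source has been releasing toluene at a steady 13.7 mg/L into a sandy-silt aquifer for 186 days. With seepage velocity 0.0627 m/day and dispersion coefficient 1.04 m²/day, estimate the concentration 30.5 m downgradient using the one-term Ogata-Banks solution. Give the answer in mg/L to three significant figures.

For a continuous step input, C/C₀ ≈ ½·erfc((x−vt)/(2√(Dt))).
vt = 0.0627 × 186 = 11.6622 m and 2√(Dt) = 2√(1.04 × 186) = 27.82 m.
Argument (x−vt)/(2√(Dt)) = (30.5 − 11.6622)/27.82 = 0.6771; ½·erfc(0.6771) = 0.1691.
C = 13.7 × 0.1691 = 2.32 mg/L.

2.32 mg/L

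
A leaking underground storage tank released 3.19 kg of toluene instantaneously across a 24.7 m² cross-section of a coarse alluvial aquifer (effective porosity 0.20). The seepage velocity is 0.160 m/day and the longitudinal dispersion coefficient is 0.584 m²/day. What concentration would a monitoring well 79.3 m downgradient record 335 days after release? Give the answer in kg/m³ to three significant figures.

0.00560 kg/m³

For an instantaneous plane source, C(x,t) = M/(n_e·A·√(4πDt)) · exp(−(x−vt)²/(4Dt)), with n_e·A the pore (flow) area.
Plume center vt = 0.160 × 335 = 53.6 m, so the well at 79.3 m is 25.7 m downgradient of the peak.
√(4πDt) = 49.58 m, giving peak height M/(n_e·A·√(4πDt)) = 3.19/(0.20 × 24.7 × 49.58) = 0.01302 kg/m³.
(x−vt)²/(4Dt) = (25.7)²/(4 × 0.584 × 335) = 0.8440; exp(−0.8440) = 0.4300.
C = 0.01302 × 0.4300 = 0.00560 kg/m³.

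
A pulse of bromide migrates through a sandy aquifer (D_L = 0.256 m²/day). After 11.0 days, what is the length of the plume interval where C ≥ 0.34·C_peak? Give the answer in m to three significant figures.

6.97 m

The plume is Gaussian with σ = √(2Dt) = √(2 × 0.256 × 11.0) = 2.373 m.
C/C_peak = exp(−Δx²/(2σ²)) = 0.34 ⇒ Δx = σ·√(−2 ln 0.34) = 2.373 × 1.469 = 3.486 m.
Width = 2Δx = 6.97 m.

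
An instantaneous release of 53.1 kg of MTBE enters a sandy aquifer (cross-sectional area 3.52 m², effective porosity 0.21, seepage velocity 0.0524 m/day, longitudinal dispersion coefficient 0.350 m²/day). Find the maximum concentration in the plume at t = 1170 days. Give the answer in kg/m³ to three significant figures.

The peak of an instantaneous 1D plume sits at x = vt; there the Gaussian factor is 1 and C_max = M/(n_e·A·√(4πDt)), where n_e·A is the pore area the mass is dissolved in.
√(4πDt) = √(4π × 0.350 × 1170) = 71.74 m, so C_max = 53.1/(0.21 × 3.52 × 71.74) = 1.00 kg/m³.

1.00 kg/m³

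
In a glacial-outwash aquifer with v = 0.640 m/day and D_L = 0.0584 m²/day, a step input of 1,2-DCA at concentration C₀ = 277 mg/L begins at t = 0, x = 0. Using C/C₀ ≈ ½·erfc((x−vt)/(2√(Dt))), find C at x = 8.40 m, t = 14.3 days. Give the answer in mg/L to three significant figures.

199 mg/L

For a continuous step input, C/C₀ ≈ ½·erfc((x−vt)/(2√(Dt))).
vt = 0.640 × 14.3 = 9.152 m and 2√(Dt) = 2√(0.0584 × 14.3) = 1.828 m.
Argument (x−vt)/(2√(Dt)) = (8.40 − 9.152)/1.828 = -0.4114; ½·erfc(-0.4114) = 0.7197.
C = 277 × 0.7197 = 199 mg/L.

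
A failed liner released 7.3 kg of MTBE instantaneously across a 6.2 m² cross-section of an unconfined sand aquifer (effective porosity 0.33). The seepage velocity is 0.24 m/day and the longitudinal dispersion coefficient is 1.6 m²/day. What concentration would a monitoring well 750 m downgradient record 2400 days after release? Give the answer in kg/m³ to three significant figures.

For an instantaneous plane source, C(x,t) = M/(n_e·A·√(4πDt)) · exp(−(x−vt)²/(4Dt)), with n_e·A the pore (flow) area.
Plume center vt = 0.24 × 2400 = 576 m, so the well at 750 m is 174 m downgradient of the peak.
√(4πDt) = 219.7 m, giving peak height M/(n_e·A·√(4πDt)) = 7.3/(0.33 × 6.2 × 219.7) = 0.01624 kg/m³.
(x−vt)²/(4Dt) = (174)²/(4 × 1.6 × 2400) = 1.971; exp(−1.971) = 0.1393.
C = 0.01624 × 0.1393 = 0.00226 kg/m³.

0.00226 kg/m³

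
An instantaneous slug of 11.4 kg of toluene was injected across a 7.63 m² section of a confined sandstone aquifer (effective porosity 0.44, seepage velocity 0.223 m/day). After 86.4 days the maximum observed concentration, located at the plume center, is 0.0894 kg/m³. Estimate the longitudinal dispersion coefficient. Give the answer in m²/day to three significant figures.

1.33 m²/day

At the plume center C_max = M/(n_e·A·√(4πDt)), so D = M²/(4πt·(n_e·A·C_max)²).
n_e·A·C_max = 0.44 × 7.63 × 0.0894 = 0.3001 kg/m.
D = 11.4²/(4π × 86.4 × 0.3001²) = 1.33 m²/day.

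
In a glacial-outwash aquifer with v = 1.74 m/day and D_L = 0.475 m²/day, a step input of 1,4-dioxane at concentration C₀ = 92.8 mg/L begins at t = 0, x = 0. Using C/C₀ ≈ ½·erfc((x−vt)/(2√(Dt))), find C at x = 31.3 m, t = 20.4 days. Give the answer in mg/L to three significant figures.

For a continuous step input, C/C₀ ≈ ½·erfc((x−vt)/(2√(Dt))).
vt = 1.74 × 20.4 = 35.496 m and 2√(Dt) = 2√(0.475 × 20.4) = 6.226 m.
Argument (x−vt)/(2√(Dt)) = (31.3 − 35.496)/6.226 = -0.6739; ½·erfc(-0.6739) = 0.8297.
C = 92.8 × 0.8297 = 77.0 mg/L.

77.0 mg/L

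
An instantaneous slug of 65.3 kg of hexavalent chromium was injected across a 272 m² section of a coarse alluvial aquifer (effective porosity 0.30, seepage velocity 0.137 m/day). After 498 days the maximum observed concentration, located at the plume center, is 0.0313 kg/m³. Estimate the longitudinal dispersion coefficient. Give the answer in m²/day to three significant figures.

0.104 m²/day

At the plume center C_max = M/(n_e·A·√(4πDt)), so D = M²/(4πt·(n_e·A·C_max)²).
n_e·A·C_max = 0.30 × 272 × 0.0313 = 2.554 kg/m.
D = 65.3²/(4π × 498 × 2.554²) = 0.104 m²/day.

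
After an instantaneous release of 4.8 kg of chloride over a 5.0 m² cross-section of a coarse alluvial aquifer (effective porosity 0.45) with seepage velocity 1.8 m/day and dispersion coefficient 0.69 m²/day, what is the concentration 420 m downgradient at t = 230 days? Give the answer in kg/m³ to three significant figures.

For an instantaneous plane source, C(x,t) = M/(n_e·A·√(4πDt)) · exp(−(x−vt)²/(4Dt)), with n_e·A the pore (flow) area.
Plume center vt = 1.8 × 230 = 414 m, so the well at 420 m is 6 m downgradient of the peak.
√(4πDt) = 44.66 m, giving peak height M/(n_e·A·√(4πDt)) = 4.8/(0.45 × 5.0 × 44.66) = 0.04777 kg/m³.
(x−vt)²/(4Dt) = (6)²/(4 × 0.69 × 230) = 0.05671; exp(−0.05671) = 0.9449.
C = 0.04777 × 0.9449 = 0.0451 kg/m³.

0.0451 kg/m³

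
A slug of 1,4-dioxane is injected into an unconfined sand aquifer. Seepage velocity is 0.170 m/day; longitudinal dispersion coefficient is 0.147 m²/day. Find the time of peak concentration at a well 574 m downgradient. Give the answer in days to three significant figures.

For the 1D instantaneous-source solution, setting ∂C/∂t = 0 at fixed x gives v²t² + 2Dt − x² = 0, so t = (√(D² + v²x²) − D)/v².
√(D² + v²x²) = √(0.147² + 0.170² × 574²) = 97.58; v² = 0.0289.
t = (97.58 − 0.147)/0.0289 = 3370 days (vs. the pure-advection estimate x/v = 3380 d).

3370 days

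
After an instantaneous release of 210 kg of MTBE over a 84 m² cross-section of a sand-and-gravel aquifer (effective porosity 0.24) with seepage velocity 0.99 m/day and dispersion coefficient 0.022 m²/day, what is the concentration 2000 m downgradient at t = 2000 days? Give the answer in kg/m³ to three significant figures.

For an instantaneous plane source, C(x,t) = M/(n_e·A·√(4πDt)) · exp(−(x−vt)²/(4Dt)), with n_e·A the pore (flow) area.
Plume center vt = 0.99 × 2000 = 1980 m, so the well at 2000 m is 20 m downgradient of the peak.
√(4πDt) = 23.51 m, giving peak height M/(n_e·A·√(4πDt)) = 210/(0.24 × 84 × 23.51) = 0.4431 kg/m³.
(x−vt)²/(4Dt) = (20)²/(4 × 0.022 × 2000) = 2.273; exp(−2.273) = 0.1030.
C = 0.4431 × 0.1030 = 0.0456 kg/m³.

0.0456 kg/m³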